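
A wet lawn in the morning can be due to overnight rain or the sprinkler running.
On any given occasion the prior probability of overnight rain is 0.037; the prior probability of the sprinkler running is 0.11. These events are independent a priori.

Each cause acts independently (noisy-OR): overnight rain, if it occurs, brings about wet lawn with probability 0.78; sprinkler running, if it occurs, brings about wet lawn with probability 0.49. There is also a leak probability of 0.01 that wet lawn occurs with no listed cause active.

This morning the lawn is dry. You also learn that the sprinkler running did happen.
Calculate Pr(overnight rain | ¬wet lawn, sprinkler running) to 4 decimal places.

Pr(overnight rain | ¬wet lawn, sprinkler running) ≈ 0.0084

Under noisy-OR, P(wet lawn | causes) = 1 − (1−0.01)·∏(1−qᵢ) over the active causes.
Sum P(¬wet lawn|·) weighted by the priors over both values of overnight rain:
  P(¬wet lawn | sprinkler running) = 0.5049*0.963 + 0.111078*0.037
        = 0.486219 + 0.004110 = 0.490329
The terms with overnight rain present sum to 0.004110, so
  P(overnight rain | ¬wet lawn, sprinkler running) = 0.004110 / 0.490329 ≈ 0.0084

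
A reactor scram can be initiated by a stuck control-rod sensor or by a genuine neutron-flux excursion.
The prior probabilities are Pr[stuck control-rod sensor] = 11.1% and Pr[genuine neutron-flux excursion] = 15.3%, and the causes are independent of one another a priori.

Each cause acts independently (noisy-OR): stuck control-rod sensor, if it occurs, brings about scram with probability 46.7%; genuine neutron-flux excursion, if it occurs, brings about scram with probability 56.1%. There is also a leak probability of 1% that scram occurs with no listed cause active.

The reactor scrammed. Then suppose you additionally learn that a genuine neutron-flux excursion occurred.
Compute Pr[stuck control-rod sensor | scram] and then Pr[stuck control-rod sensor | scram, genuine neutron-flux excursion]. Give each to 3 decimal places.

Under noisy-OR, P(scram | causes) = 1 − (1−0.01)·∏(1−qᵢ) over the active causes.
Enumerate the 4 (stuck control-rod sensor, genuine neutron-flux excursion) configurations and weight by the priors:
  P(scram) = 0.01*0.889*0.847 + 0.56539*0.889*0.153 + 0.47233*0.111*0.847 + 0.768353*0.111*0.153
        = 0.007530 + 0.076903 + 0.044407 + 0.013049 = 0.141889
Keeping only the stuck control-rod sensor-present terms gives 0.057456, so
  P(stuck control-rod sensor | scram) = 0.057456 / 0.141889 ≈ 0.405

With the extra evidence:
Numerator (weight on configurations with stuck control-rod sensor): 0.768353*0.111 = 0.085287
Denominator P(scram | genuine neutron-flux excursion): 0.56539*0.889 + 0.768353*0.111 = 0.587919
P(stuck control-rod sensor | scram, genuine neutron-flux excursion) = 0.085287/0.587919 ≈ 0.145
Conditioning on genuine neutron-flux excursion lowers the posterior on stuck control-rod sensor: the classic explaining-away effect in a common-effect structure.

Pr[stuck control-rod sensor | scram] ≈ 0.405; Pr[stuck control-rod sensor | scram, genuine neutron-flux excursion] ≈ 0.145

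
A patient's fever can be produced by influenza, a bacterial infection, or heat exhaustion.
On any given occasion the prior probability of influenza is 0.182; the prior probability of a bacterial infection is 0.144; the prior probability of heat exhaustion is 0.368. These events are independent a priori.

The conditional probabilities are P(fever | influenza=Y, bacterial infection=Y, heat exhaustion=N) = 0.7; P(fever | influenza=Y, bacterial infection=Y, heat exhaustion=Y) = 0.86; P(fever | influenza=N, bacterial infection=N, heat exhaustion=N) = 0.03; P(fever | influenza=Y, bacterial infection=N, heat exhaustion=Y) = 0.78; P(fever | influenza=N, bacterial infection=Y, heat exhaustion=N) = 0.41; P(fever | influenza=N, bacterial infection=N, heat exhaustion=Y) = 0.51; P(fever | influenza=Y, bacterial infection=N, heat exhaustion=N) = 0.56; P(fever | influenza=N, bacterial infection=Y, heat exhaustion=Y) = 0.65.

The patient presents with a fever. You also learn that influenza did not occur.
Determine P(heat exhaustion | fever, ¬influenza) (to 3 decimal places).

P(heat exhaustion | fever, ¬influenza) ≈ 0.785

By total probability over the 4 (bacterial infection, heat exhaustion) configurations:
  P(fever | ¬influenza) = 0.03·0.856·0.632 + 0.51·0.856·0.368 + 0.41·0.144·0.632 + 0.65·0.144·0.368
        = 0.016230 + 0.160654 + 0.037313 + 0.034445 = 0.248642
Keeping only the heat exhaustion-present terms gives 0.195099, so
  P(heat exhaustion | fever, ¬influenza) = 0.195099 / 0.248642 ≈ 0.785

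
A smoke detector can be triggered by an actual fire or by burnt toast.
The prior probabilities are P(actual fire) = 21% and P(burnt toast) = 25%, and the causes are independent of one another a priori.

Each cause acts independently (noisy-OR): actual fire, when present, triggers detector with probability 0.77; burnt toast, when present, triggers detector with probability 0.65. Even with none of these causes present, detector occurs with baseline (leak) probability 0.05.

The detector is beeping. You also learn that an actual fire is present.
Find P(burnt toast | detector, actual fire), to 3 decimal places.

Under noisy-OR, P(detector | causes) = 1 − (1−0.05)·∏(1−qᵢ) over the active causes.
By total probability over both values of burnt toast:
  P(detector | actual fire) = 0.7815×0.75 + 0.923525×0.25
        = 0.586125 + 0.230881 = 0.817006
Keeping only the burnt toast-present terms gives 0.230881, so
  P(burnt toast | detector, actual fire) = 0.230881 / 0.817006 ≈ 0.283

P(burnt toast | detector, actual fire) ≈ 0.283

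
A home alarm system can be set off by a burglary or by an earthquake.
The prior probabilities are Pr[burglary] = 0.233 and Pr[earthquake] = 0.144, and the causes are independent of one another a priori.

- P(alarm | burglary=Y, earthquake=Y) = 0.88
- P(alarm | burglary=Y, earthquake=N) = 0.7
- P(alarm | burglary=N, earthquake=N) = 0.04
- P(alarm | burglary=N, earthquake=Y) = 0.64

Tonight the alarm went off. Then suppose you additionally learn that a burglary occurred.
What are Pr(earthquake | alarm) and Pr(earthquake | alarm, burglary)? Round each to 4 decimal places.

Numerator (weight on configurations with earthquake): 0.070687 + 0.029526 = 0.100213
Normalizer over all consistent configurations: 0.04·0.767·0.856 + 0.64·0.767·0.144 + 0.7·0.233·0.856 + 0.88·0.233·0.144 = 0.266089
Posterior = 0.100213 / 0.266089 ≈ 0.3766

Now condition on the additional information:
P(alarm | burglary) = 0.7·0.856 + 0.88·0.144 = 0.599200 + 0.126720 = 0.725920
Restricting to configurations with earthquake present: 0.88·0.144 = 0.126720.
P(earthquake | alarm, burglary) = 0.126720 / 0.725920 ≈ 0.1746
This is intercausal reasoning (explaining away): once burglary accounts for the alarm, earthquake becomes less likely.

Pr(earthquake | alarm) ≈ 0.3766; Pr(earthquake | alarm, burglary) ≈ 0.1746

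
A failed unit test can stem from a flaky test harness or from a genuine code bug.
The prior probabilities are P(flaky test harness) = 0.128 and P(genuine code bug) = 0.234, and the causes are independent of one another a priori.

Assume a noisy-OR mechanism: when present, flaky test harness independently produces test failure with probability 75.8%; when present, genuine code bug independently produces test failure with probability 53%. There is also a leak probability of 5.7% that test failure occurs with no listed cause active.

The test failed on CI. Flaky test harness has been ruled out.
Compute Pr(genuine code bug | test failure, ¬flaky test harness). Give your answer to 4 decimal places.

Under noisy-OR, P(test failure | causes) = 1 − (1−0.057)·∏(1−qᵢ) over the active causes.
By total probability over both values of genuine code bug:
  P(test failure | ¬flaky test harness) = 0.057·0.766 + 0.55679·0.234
        = 0.043662 + 0.130289 = 0.173951
Configurations with genuine code bug contribute 0.130289, so
  P(genuine code bug | test failure, ¬flaky test harness) = 0.130289 / 0.173951 ≈ 0.7490

Pr(genuine code bug | test failure, ¬flaky test harness) ≈ 0.7490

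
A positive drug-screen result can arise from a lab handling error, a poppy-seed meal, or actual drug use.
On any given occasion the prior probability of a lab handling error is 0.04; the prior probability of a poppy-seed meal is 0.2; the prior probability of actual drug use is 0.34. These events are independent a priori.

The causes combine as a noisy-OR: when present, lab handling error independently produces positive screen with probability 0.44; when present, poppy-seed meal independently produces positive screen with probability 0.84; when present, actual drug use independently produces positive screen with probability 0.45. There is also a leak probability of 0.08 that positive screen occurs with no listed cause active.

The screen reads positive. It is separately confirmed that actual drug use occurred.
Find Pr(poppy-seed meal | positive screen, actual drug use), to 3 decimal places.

Pr(poppy-seed meal | positive screen, actual drug use) ≈ 0.314

Under noisy-OR, P(positive screen | causes) = 1 − (1−0.08)·∏(1−qᵢ) over the active causes.
P(positive screen | actual drug use) = 0.494·0.96·0.8 + 0.91904·0.96·0.2 + 0.71664·0.04·0.8 + 0.954662·0.04·0.2 = 0.379392 + 0.176456 + 0.022932 + 0.007637 = 0.586417
The poppy-seed meal-present share is 0.176456 + 0.007637 = 0.184093.
Hence the posterior is 0.184093/0.586417 ≈ 0.314.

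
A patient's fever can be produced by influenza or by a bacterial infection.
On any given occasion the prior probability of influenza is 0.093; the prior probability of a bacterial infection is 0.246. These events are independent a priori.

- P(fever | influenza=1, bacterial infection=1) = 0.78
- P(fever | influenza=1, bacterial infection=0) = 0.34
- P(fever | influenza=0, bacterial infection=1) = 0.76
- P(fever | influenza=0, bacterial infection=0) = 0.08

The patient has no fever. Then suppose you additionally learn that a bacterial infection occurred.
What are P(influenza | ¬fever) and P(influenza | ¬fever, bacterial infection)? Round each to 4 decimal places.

P(¬fever) = 0.92*0.907*0.754 + 0.24*0.907*0.246 + 0.66*0.093*0.754 + 0.22*0.093*0.246 = 0.629168 + 0.053549 + 0.046281 + 0.005033 = 0.734031
Restricting to configurations with influenza present: 0.046281 + 0.005033 = 0.051314.
So P(influenza | ¬fever) = 0.051314/0.734031 ≈ 0.0699.

Now also conditioning on bacterial infection=true:
By total probability over both values of influenza:
  P(¬fever | bacterial infection) = 0.24×0.907 + 0.22×0.093
        = 0.217680 + 0.020460 = 0.238140
The terms with influenza present sum to 0.020460, so
  P(influenza | ¬fever, bacterial infection) = 0.020460 / 0.238140 ≈ 0.0859

P(influenza | ¬fever) ≈ 0.0699; P(influenza | ¬fever, bacterial infection) ≈ 0.0859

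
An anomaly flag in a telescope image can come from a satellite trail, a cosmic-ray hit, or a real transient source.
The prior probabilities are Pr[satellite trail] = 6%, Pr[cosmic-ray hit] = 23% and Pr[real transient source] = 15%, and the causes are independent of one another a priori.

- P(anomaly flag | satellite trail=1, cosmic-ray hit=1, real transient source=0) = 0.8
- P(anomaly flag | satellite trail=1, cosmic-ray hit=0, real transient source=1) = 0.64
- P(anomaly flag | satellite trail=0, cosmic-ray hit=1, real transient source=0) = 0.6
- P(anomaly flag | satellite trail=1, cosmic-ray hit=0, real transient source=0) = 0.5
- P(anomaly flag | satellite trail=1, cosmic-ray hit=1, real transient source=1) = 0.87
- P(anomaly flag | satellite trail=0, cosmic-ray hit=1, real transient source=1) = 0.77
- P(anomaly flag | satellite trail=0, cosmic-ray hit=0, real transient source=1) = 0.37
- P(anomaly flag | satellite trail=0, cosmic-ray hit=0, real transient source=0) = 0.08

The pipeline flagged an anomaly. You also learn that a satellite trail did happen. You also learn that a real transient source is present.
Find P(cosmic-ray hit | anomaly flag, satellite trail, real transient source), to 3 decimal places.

Enumerate both values of cosmic-ray hit and weight by the priors:
  P(anomaly flag | satellite trail, real transient source) = 0.64×0.77 + 0.87×0.23
        = 0.492800 + 0.200100 = 0.692900
Keeping only the cosmic-ray hit-present terms gives 0.200100, so
  P(cosmic-ray hit | anomaly flag, satellite trail, real transient source) = 0.200100 / 0.692900 ≈ 0.289

P(cosmic-ray hit | anomaly flag, satellite trail, real transient source) ≈ 0.289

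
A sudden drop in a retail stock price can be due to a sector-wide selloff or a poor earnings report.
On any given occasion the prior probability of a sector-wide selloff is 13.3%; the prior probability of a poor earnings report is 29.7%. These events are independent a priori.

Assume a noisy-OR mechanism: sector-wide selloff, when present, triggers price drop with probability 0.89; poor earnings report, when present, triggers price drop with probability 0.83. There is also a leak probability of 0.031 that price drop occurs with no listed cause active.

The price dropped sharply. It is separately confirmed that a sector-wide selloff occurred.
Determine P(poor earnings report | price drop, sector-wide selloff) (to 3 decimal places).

P(poor earnings report | price drop, sector-wide selloff) ≈ 0.317

Under noisy-OR, P(price drop | causes) = 1 − (1−0.031)·∏(1−qᵢ) over the active causes.
Enumerate both values of poor earnings report and weight by the priors:
  P(price drop | sector-wide selloff) = 0.89341×0.703 + 0.98188×0.297
        = 0.628067 + 0.291618 = 0.919685
Keeping only the poor earnings report-present terms gives 0.291618, so
  P(poor earnings report | price drop, sector-wide selloff) = 0.291618 / 0.919685 ≈ 0.317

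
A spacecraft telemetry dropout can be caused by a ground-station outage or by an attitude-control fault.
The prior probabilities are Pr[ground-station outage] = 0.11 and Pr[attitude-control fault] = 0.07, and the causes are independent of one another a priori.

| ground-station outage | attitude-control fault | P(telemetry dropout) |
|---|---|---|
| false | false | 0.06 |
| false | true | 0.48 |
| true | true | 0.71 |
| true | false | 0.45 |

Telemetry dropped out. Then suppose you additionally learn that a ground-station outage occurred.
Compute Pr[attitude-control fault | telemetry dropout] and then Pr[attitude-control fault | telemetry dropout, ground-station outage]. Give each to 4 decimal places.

By total probability over the 4 (ground-station outage, attitude-control fault) configurations:
  P(telemetry dropout) = 0.06×0.89×0.93 + 0.48×0.89×0.07 + 0.45×0.11×0.93 + 0.71×0.11×0.07
        = 0.049662 + 0.029904 + 0.046035 + 0.005467 = 0.131068
Configurations with attitude-control fault contribute 0.035371, so
  P(attitude-control fault | telemetry dropout) = 0.035371 / 0.131068 ≈ 0.2699

With the extra evidence:
By total probability over both values of attitude-control fault:
  P(telemetry dropout | ground-station outage) = 0.45×0.93 + 0.71×0.07
        = 0.418500 + 0.049700 = 0.468200
Configurations with attitude-control fault contribute 0.049700, so
  P(attitude-control fault | telemetry dropout, ground-station outage) = 0.049700 / 0.468200 ≈ 0.1062

Pr[attitude-control fault | telemetry dropout] ≈ 0.2699; Pr[attitude-control fault | telemetry dropout, ground-station outage] ≈ 0.1062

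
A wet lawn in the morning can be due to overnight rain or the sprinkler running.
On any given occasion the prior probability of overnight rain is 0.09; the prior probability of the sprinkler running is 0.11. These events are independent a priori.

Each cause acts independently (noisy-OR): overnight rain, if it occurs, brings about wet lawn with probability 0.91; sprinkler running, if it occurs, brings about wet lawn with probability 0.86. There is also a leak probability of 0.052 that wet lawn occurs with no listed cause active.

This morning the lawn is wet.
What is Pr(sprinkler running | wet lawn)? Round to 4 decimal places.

Under noisy-OR, P(wet lawn | causes) = 1 − (1−0.052)·∏(1−qᵢ) over the active causes.
P(wet lawn) = 0.052·0.91·0.89 + 0.86728·0.91·0.11 + 0.91468·0.09·0.89 + 0.988055·0.09·0.11 = 0.042115 + 0.086815 + 0.073266 + 0.009782 = 0.211978
The sprinkler running-present share is 0.086815 + 0.009782 = 0.096597.
P(sprinkler running | wet lawn) = 0.096597 / 0.211978 ≈ 0.4557

Pr(sprinkler running | wet lawn) ≈ 0.4557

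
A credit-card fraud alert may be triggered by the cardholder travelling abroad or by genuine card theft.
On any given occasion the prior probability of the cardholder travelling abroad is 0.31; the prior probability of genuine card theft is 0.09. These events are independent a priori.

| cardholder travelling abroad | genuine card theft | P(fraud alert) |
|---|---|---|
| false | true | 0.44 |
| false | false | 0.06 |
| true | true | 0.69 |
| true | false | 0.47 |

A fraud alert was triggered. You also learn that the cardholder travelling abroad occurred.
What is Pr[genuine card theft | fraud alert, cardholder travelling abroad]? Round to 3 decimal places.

Numerator (weight on configurations with genuine card theft): 0.69·0.09 = 0.062100
The normalizing constant is 0.47·0.91 + 0.69·0.09 = 0.489800
P(genuine card theft | fraud alert, cardholder travelling abroad) = 0.062100/0.489800 ≈ 0.127

Pr[genuine card theft | fraud alert, cardholder travelling abroad] ≈ 0.127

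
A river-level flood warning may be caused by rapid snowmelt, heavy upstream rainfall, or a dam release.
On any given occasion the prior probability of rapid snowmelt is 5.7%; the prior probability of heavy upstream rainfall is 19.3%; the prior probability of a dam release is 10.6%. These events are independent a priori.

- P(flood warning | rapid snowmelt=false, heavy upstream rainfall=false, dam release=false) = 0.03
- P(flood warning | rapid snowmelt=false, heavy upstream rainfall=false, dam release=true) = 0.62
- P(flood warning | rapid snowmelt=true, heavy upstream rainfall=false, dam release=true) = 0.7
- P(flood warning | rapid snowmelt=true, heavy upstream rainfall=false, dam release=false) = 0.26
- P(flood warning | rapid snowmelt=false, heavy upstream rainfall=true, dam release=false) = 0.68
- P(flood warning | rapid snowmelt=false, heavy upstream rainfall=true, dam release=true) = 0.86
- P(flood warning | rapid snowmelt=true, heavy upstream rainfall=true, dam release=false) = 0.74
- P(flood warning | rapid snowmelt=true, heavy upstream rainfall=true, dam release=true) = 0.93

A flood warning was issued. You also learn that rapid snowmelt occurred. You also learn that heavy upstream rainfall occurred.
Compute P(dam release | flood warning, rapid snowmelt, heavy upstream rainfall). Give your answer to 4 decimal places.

Enumerate both values of dam release and weight by the priors:
  P(flood warning | rapid snowmelt, heavy upstream rainfall) = 0.74×0.894 + 0.93×0.106
        = 0.661560 + 0.098580 = 0.760140
The terms with dam release present sum to 0.098580, so
  P(dam release | flood warning, rapid snowmelt, heavy upstream rainfall) = 0.098580 / 0.760140 ≈ 0.1297

P(dam release | flood warning, rapid snowmelt, heavy upstream rainfall) ≈ 0.1297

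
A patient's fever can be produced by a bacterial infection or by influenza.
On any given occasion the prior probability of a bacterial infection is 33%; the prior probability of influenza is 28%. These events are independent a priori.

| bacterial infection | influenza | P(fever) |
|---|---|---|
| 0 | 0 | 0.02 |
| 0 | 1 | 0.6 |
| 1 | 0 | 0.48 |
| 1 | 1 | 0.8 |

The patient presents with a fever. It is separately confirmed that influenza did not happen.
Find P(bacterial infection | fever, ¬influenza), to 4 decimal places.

Weight on bacterial infection=true, given the evidence: 0.48×0.33 = 0.158400
The normalizing constant is 0.02×0.67 + 0.48×0.33 = 0.171800
Posterior = 0.158400 / 0.171800 ≈ 0.9220

P(bacterial infection | fever, ¬influenza) ≈ 0.9220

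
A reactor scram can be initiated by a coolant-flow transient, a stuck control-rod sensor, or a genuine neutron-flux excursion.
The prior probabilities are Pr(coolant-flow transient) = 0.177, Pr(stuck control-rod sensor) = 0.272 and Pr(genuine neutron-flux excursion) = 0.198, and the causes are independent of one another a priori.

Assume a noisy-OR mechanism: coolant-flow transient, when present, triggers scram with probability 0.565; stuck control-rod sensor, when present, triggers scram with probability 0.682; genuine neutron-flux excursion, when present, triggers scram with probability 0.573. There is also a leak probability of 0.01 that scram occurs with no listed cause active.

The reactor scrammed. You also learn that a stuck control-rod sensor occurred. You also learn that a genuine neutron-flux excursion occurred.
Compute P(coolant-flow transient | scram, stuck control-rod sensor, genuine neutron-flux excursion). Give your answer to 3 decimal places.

Under noisy-OR, P(scram | causes) = 1 − (1−0.01)·∏(1−qᵢ) over the active causes.
For the numerator, keep only coolant-flow transient=true terms: 0.941524*0.177 = 0.166650
The normalizing constant is 0.865572*0.823 + 0.941524*0.177 = 0.879016
P(coolant-flow transient | scram, stuck control-rod sensor, genuine neutron-flux excursion) = 0.166650/0.879016 ≈ 0.190

P(coolant-flow transient | scram, stuck control-rod sensor, genuine neutron-flux excursion) ≈ 0.190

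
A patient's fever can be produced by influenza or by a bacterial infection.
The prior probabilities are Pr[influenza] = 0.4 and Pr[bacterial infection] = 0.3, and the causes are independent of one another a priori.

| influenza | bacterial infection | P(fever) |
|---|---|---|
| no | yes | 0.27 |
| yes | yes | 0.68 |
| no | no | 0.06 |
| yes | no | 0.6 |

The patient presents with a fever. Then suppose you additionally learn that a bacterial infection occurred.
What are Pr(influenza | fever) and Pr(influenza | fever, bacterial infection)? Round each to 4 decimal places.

Pr(influenza | fever) ≈ 0.7718; Pr(influenza | fever, bacterial infection) ≈ 0.6267

Enumerate the 4 (influenza, bacterial infection) configurations and weight by the priors:
  P(fever) = 0.06·0.6·0.7 + 0.27·0.6·0.3 + 0.6·0.4·0.7 + 0.68·0.4·0.3
        = 0.025200 + 0.048600 + 0.168000 + 0.081600 = 0.323400
Configurations with influenza contribute 0.249600, so
  P(influenza | fever) = 0.249600 / 0.323400 ≈ 0.7718

With the extra evidence:
By total probability over both values of influenza:
  P(fever | bacterial infection) = 0.27×0.6 + 0.68×0.4
        = 0.162000 + 0.272000 = 0.434000
Configurations with influenza contribute 0.272000, so
  P(influenza | fever, bacterial infection) = 0.272000 / 0.434000 ≈ 0.6267
This is intercausal reasoning (explaining away): once bacterial infection accounts for the fever, influenza becomes less likely.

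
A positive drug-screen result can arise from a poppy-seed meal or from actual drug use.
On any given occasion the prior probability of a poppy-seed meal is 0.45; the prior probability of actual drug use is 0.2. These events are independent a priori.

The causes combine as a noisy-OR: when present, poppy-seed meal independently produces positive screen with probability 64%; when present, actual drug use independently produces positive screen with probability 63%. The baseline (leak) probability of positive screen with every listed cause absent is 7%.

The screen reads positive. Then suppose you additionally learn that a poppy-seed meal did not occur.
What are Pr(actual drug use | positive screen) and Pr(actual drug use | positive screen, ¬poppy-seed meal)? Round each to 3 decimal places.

Pr(actual drug use | positive screen) ≈ 0.358; Pr(actual drug use | positive screen, ¬poppy-seed meal) ≈ 0.701

Under noisy-OR, P(positive screen | causes) = 1 − (1−0.07)·∏(1−qᵢ) over the active causes.
By total probability over the 4 (poppy-seed meal, actual drug use) configurations:
  P(positive screen) = 0.07·0.55·0.8 + 0.6559·0.55·0.2 + 0.6652·0.45·0.8 + 0.876124·0.45·0.2
        = 0.030800 + 0.072149 + 0.239472 + 0.078851 = 0.421272
The terms with actual drug use present sum to 0.151000, so
  P(actual drug use | positive screen) = 0.151000 / 0.421272 ≈ 0.358

Now also conditioning on poppy-seed meal≠true:
P(positive screen | ¬poppy-seed meal) = 0.07·0.8 + 0.6559·0.2 = 0.056000 + 0.131180 = 0.187180
The actual drug use-present share is 0.6559·0.2 = 0.131180.
Hence the posterior is 0.131180/0.187180 ≈ 0.701.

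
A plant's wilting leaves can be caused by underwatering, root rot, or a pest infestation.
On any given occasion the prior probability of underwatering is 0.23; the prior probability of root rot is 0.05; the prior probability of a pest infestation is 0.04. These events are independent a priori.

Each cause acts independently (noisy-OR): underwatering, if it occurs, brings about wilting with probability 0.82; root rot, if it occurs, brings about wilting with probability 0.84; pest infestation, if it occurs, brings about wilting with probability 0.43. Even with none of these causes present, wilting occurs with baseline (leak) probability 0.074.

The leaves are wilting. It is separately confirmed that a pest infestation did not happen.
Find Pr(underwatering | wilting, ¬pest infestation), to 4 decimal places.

Pr(underwatering | wilting, ¬pest infestation) ≈ 0.6898

Under noisy-OR, P(wilting | causes) = 1 − (1−0.074)·∏(1−qᵢ) over the active causes.
Sum P(wilting|·) weighted by the priors over the 4 (underwatering, root rot) configurations:
  P(wilting | ¬pest infestation) = 0.074×0.77×0.95 + 0.85184×0.77×0.05 + 0.83332×0.23×0.95 + 0.973331×0.23×0.05
        = 0.054131 + 0.032796 + 0.182080 + 0.011193 = 0.280200
Configurations with underwatering contribute 0.193273, so
  P(underwatering | wilting, ¬pest infestation) = 0.193273 / 0.280200 ≈ 0.6898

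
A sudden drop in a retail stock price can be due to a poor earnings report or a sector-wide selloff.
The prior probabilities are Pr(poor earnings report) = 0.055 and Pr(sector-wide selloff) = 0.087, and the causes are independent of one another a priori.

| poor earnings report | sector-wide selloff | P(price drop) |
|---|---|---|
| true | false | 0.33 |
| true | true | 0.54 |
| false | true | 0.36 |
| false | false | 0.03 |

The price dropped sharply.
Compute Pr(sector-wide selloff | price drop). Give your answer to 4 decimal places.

Pr(sector-wide selloff | price drop) ≈ 0.4312

Weight on sector-wide selloff=true, given the evidence: 0.029597 + 0.002584 = 0.032181
Denominator P(price drop): 0.03×0.945×0.913 + 0.36×0.945×0.087 + 0.33×0.055×0.913 + 0.54×0.055×0.087 = 0.074636
Posterior = 0.032181 / 0.074636 ≈ 0.4312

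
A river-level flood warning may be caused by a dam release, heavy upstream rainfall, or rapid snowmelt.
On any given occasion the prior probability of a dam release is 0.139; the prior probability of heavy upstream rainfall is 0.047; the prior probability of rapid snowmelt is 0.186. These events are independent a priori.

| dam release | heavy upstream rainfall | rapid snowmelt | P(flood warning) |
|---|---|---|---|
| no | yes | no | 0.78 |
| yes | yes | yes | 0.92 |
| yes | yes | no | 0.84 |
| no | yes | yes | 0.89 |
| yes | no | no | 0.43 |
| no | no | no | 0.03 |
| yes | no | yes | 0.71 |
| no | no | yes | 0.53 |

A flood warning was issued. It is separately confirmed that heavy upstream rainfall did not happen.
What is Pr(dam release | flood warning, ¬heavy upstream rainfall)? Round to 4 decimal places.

Enumerate the 4 (dam release, rapid snowmelt) configurations and weight by the priors:
  P(flood warning | ¬heavy upstream rainfall) = 0.03·0.861·0.814 + 0.53·0.861·0.186 + 0.43·0.139·0.814 + 0.71·0.139·0.186
        = 0.021026 + 0.084877 + 0.048653 + 0.018356 = 0.172912
Keeping only the dam release-present terms gives 0.067009, so
  P(dam release | flood warning, ¬heavy upstream rainfall) = 0.067009 / 0.172912 ≈ 0.3875

Pr(dam release | flood warning, ¬heavy upstream rainfall) ≈ 0.3875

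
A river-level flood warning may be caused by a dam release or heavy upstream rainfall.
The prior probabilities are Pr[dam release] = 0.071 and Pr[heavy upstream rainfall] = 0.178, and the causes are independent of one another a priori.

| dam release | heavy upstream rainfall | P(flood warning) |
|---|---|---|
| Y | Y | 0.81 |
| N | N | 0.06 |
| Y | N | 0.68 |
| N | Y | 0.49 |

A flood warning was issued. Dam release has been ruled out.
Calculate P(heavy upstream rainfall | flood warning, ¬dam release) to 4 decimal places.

P(heavy upstream rainfall | flood warning, ¬dam release) ≈ 0.6388

P(flood warning | ¬dam release) = 0.06*0.822 + 0.49*0.178 = 0.049320 + 0.087220 = 0.136540
Restricting to configurations with heavy upstream rainfall present: 0.49*0.178 = 0.087220.
Hence the posterior is 0.087220/0.136540 ≈ 0.6388.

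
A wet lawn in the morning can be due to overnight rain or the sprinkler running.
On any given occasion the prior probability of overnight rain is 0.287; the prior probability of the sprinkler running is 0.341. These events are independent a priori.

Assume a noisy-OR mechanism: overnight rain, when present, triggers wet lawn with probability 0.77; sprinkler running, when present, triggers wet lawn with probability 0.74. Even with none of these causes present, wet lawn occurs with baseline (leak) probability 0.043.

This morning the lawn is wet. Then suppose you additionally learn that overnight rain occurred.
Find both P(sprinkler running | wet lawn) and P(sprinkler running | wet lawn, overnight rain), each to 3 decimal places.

P(sprinkler running | wet lawn) ≈ 0.621; P(sprinkler running | wet lawn, overnight rain) ≈ 0.385

Under noisy-OR, P(wet lawn | causes) = 1 − (1−0.043)·∏(1−qᵢ) over the active causes.
Enumerate the 4 (overnight rain, sprinkler running) configurations and weight by the priors:
  P(wet lawn) = 0.043×0.713×0.659 + 0.75118×0.713×0.341 + 0.77989×0.287×0.659 + 0.942771×0.287×0.341
        = 0.020204 + 0.182637 + 0.147503 + 0.092266 = 0.442610
Keeping only the sprinkler running-present terms gives 0.274903, so
  P(sprinkler running | wet lawn) = 0.274903 / 0.442610 ≈ 0.621

Now also conditioning on overnight rain=true:
Sum P(wet lawn|·) weighted by the priors over both values of sprinkler running:
  P(wet lawn | overnight rain) = 0.77989·0.659 + 0.942771·0.341
        = 0.513948 + 0.321485 = 0.835433
Configurations with sprinkler running contribute 0.321485, so
  P(sprinkler running | wet lawn, overnight rain) = 0.321485 / 0.835433 ≈ 0.385
Conditioning on overnight rain lowers the posterior on sprinkler running: the classic explaining-away effect in a common-effect structure.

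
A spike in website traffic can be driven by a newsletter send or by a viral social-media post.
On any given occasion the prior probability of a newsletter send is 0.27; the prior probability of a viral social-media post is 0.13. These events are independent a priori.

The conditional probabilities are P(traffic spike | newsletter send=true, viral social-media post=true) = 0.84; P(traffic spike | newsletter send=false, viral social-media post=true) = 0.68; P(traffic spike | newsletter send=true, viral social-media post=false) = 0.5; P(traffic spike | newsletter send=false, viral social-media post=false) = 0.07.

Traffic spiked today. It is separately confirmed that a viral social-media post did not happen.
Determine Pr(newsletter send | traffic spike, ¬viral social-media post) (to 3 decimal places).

Pr(newsletter send | traffic spike, ¬viral social-media post) ≈ 0.725

Weight on newsletter send=true, given the evidence: 0.5×0.27 = 0.135000
Normalizer over all consistent configurations: 0.07×0.73 + 0.5×0.27 = 0.186100
Posterior = 0.135000 / 0.186100 ≈ 0.725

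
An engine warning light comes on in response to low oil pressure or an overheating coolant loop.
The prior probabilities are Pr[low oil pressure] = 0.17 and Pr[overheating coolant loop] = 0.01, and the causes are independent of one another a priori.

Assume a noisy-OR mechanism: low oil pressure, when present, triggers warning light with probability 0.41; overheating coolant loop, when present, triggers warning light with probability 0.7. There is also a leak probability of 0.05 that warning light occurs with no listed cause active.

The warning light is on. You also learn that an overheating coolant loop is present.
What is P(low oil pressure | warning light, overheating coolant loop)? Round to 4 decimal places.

Under noisy-OR, P(warning light | causes) = 1 − (1−0.05)·∏(1−qᵢ) over the active causes.
By total probability over both values of low oil pressure:
  P(warning light | overheating coolant loop) = 0.715·0.83 + 0.83185·0.17
        = 0.593450 + 0.141414 = 0.734864
Configurations with low oil pressure contribute 0.141414, so
  P(low oil pressure | warning light, overheating coolant loop) = 0.141414 / 0.734864 ≈ 0.1924

P(low oil pressure | warning light, overheating coolant loop) ≈ 0.1924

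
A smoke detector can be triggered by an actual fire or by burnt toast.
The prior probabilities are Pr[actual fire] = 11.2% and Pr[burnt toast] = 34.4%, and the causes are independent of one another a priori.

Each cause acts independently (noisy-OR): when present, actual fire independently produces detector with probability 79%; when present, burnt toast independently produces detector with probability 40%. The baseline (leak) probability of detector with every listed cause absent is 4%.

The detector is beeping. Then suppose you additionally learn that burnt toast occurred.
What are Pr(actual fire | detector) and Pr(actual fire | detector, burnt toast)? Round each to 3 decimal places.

Under noisy-OR, P(detector | causes) = 1 − (1−0.04)·∏(1−qᵢ) over the active causes.
By total probability over the 4 (actual fire, burnt toast) configurations:
  P(detector) = 0.04*0.888*0.656 + 0.424*0.888*0.344 + 0.7984*0.112*0.656 + 0.87904*0.112*0.344
        = 0.023301 + 0.129520 + 0.058660 + 0.033868 = 0.245349
The terms with actual fire present sum to 0.092528, so
  P(actual fire | detector) = 0.092528 / 0.245349 ≈ 0.377

Now condition on the additional information:
Numerator (weight on configurations with actual fire): 0.87904*0.112 = 0.098452
Denominator P(detector | burnt toast): 0.424*0.888 + 0.87904*0.112 = 0.474964
P(actual fire | detector, burnt toast) = 0.098452/0.474964 ≈ 0.207
— burnt toast explains away the evidence for actual fire.

Pr(actual fire | detector) ≈ 0.377; Pr(actual fire | detector, burnt toast) ≈ 0.207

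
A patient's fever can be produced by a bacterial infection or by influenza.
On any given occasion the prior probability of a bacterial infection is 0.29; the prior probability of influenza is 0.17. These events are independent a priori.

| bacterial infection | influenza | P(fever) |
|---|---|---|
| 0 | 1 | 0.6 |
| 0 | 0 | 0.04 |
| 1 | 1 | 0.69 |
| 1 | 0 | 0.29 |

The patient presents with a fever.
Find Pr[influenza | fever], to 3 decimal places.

For the numerator, keep only influenza=true terms: 0.072420 + 0.034017 = 0.106437
The normalizing constant is 0.04·0.71·0.83 + 0.6·0.71·0.17 + 0.29·0.29·0.83 + 0.69·0.29·0.17 = 0.199812
Posterior = 0.106437 / 0.199812 ≈ 0.533

Pr[influenza | fever] ≈ 0.533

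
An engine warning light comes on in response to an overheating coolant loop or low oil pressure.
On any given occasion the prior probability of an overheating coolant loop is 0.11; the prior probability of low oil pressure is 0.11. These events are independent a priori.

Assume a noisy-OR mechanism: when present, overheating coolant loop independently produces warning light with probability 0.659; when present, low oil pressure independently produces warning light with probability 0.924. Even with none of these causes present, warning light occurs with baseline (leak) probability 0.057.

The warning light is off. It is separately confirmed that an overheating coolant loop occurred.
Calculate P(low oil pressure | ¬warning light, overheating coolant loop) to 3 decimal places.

Under noisy-OR, P(warning light | causes) = 1 − (1−0.057)·∏(1−qᵢ) over the active causes.
P(¬warning light | overheating coolant loop) = 0.321563·0.89 + 0.024439·0.11 = 0.286191 + 0.002688 = 0.288879
The low oil pressure-present share is 0.024439·0.11 = 0.002688.
P(low oil pressure | ¬warning light, overheating coolant loop) = 0.002688 / 0.288879 ≈ 0.009

P(low oil pressure | ¬warning light, overheating coolant loop) ≈ 0.009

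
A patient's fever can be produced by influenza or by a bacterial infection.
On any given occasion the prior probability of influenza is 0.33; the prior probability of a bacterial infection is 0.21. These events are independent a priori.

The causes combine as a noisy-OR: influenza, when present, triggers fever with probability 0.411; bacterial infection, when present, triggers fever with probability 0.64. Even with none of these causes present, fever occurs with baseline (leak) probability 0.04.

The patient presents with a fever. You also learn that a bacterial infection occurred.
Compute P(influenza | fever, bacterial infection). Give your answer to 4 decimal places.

Under noisy-OR, P(fever | causes) = 1 − (1−0.04)·∏(1−qᵢ) over the active causes.
P(fever | bacterial infection) = 0.6544*0.67 + 0.796442*0.33 = 0.438448 + 0.262826 = 0.701274
The influenza-present share is 0.796442*0.33 = 0.262826.
So P(influenza | fever, bacterial infection) = 0.262826/0.701274 ≈ 0.3748.

P(influenza | fever, bacterial infection) ≈ 0.3748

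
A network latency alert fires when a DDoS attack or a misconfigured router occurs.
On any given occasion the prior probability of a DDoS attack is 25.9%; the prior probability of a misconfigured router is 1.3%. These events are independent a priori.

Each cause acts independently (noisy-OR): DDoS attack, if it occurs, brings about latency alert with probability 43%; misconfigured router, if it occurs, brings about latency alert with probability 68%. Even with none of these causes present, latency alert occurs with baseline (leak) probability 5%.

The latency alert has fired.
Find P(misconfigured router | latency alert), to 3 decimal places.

Under noisy-OR, P(latency alert | causes) = 1 − (1−0.05)·∏(1−qᵢ) over the active causes.
P(latency alert) = 0.05×0.741×0.987 + 0.696×0.741×0.013 + 0.4585×0.259×0.987 + 0.82672×0.259×0.013 = 0.036568 + 0.006705 + 0.117208 + 0.002784 = 0.163265
Restricting to configurations with misconfigured router present: 0.006705 + 0.002784 = 0.009489.
Hence the posterior is 0.009489/0.163265 ≈ 0.058.

P(misconfigured router | latency alert) ≈ 0.058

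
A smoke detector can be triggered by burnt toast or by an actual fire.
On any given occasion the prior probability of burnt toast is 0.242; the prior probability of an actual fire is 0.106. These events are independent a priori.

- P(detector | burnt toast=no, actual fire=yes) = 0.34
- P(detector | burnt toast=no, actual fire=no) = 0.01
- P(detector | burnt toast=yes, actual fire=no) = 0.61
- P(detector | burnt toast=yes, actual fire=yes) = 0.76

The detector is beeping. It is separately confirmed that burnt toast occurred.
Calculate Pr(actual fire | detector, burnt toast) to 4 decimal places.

Pr(actual fire | detector, burnt toast) ≈ 0.1287

By total probability over both values of actual fire:
  P(detector | burnt toast) = 0.61*0.894 + 0.76*0.106
        = 0.545340 + 0.080560 = 0.625900
Configurations with actual fire contribute 0.080560, so
  P(actual fire | detector, burnt toast) = 0.080560 / 0.625900 ≈ 0.1287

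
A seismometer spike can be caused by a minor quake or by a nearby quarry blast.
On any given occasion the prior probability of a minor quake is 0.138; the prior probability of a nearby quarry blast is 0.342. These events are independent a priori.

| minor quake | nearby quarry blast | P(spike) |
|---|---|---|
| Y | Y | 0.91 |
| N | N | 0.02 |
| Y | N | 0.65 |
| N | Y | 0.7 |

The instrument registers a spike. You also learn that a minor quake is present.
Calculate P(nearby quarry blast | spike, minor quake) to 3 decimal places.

By total probability over both values of nearby quarry blast:
  P(spike | minor quake) = 0.65·0.658 + 0.91·0.342
        = 0.427700 + 0.311220 = 0.738920
The terms with nearby quarry blast present sum to 0.311220, so
  P(nearby quarry blast | spike, minor quake) = 0.311220 / 0.738920 ≈ 0.421

P(nearby quarry blast | spike, minor quake) ≈ 0.421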